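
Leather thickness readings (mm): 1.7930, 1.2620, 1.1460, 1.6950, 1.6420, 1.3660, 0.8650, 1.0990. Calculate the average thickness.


Formula: Average = sum / n
Substituting: Average = 10.8680 / 8
Result: 1.3585 mm


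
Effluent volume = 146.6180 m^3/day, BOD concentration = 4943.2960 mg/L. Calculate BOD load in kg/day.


Formula: BOD_load = volume * conc / 1000
Substituting: BOD_load = 146.6180 * 4943.2960 / 1000
Result: 724.7762 kg/day


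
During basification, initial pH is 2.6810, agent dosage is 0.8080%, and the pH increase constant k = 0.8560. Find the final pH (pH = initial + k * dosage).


Formula: pH_final = pH_initial + k * base_pct
Substituting: pH_final = 2.6810 + 0.8560 * 0.8080
Result: 3.3726


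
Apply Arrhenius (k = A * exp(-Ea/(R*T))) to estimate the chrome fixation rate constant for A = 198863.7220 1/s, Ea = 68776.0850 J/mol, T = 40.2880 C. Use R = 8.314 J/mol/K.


T_K = T_C + 273.15 = 40.2880 + 273.15 = 313.4380 K
exponent = -Ea / (R * T_K) = -68776.0850 / (8.314 * 313.4380) = -26.3922
k = A * exp(exponent) = 198863.7220 * exp(-26.3922) = 6.8638e-07 1/s


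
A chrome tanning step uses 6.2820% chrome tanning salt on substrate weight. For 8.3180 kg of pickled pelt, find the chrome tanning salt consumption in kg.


Formula: Chrome = substrate * pct / 100
Substituting: Chrome = 8.3180 * 6.2820 / 100
Result: 0.5225 kg


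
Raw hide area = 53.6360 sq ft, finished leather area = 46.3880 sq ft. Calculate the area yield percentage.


Formula: Yield = finished / raw * 100
Substituting: Yield = 46.3880 / 53.6360 * 100
Result: 86.4867 %


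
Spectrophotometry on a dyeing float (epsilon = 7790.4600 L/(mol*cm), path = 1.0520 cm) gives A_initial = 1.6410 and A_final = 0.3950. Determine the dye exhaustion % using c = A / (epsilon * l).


c_initial = A_i / (epsilon * l) = 1.6410 / (7790.4600 * 1.0520) = 2.0023e-04 mol/L
c_final = A_f / (epsilon * l) = 0.3950 / (7790.4600 * 1.0520) = 4.8197e-05 mol/L
Exhaustion = (c_initial - c_final) / c_initial * 100 = (2.0023e-04 - 4.8197e-05) / 2.0023e-04 * 100 = 75.9293 %


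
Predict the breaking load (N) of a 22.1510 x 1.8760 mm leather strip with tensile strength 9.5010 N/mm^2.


Formula: F = TS * w * t
Substituting: F = 9.5010 * 22.1510 * 1.8760
Result: 394.8167 N


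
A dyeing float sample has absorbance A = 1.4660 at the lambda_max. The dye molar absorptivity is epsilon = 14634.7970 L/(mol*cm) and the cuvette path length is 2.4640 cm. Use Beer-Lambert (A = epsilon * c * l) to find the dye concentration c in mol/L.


Formula: c = A / (epsilon * l)
Substituting: c = 1.4660 / (14634.7970 * 2.4640)
Result: 4.0654e-05 mol/L


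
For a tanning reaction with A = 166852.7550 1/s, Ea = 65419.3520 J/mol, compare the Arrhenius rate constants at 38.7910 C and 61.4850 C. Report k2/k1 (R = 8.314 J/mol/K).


T1 = 38.7910 + 273.15 = 311.9410 K; T2 = 61.4850 + 273.15 = 334.6350 K
k1 = A * exp(-Ea/(R*T1)) = 166852.7550 * exp(-65419.3520/(8.314*311.9410)) = 1.8512e-06 1/s
k2 = A * exp(-Ea/(R*T2)) = 166852.7550 * exp(-65419.3520/(8.314*334.6350)) = 1.0242e-05 1/s
k2/k1 = 1.0242e-05 / 1.8512e-06 = 5.5326


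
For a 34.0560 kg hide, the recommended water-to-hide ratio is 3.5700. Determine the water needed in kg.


Formula: Water = hide_weight * ratio
Substituting: Water = 34.0560 * 3.5700
Result: 121.5799 kg


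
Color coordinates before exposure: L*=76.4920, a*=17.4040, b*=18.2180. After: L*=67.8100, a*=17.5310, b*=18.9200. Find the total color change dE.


dL = -8.6820, da = 0.1270, db = 0.7020
dE = sqrt((-8.6820)^2 + 0.1270^2 + 0.7020^2) = 8.7113


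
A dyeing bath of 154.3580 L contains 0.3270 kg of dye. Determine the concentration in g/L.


Formula: Conc = dye_mass(kg) / volume(L) * 1000
Substituting: Conc = 0.3270 / 154.3580 * 1000
Result: 2.1185 g/L


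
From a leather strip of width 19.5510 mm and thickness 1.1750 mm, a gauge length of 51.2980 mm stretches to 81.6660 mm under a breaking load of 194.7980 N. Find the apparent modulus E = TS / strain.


TS = F / (w * t) = 194.7980 / (19.5510 * 1.1750) = 8.4796 N/mm^2
strain = (Lf - L0) / L0 = (81.6660 - 51.2980) / 51.2980 = 0.5920
E = TS / strain = 8.4796 / 0.5920 = 14.3239 N/mm^2


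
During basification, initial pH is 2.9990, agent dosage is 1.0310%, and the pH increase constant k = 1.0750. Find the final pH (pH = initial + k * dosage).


Formula: pH_final = pH_initial + k * base_pct
Substituting: pH_final = 2.9990 + 1.0750 * 1.0310
Result: 4.1073


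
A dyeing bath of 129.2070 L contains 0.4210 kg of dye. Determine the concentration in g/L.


Formula: Conc = dye_mass(kg) / volume(L) * 1000
Substituting: Conc = 0.4210 / 129.2070 * 1000
Result: 3.2583 g/L


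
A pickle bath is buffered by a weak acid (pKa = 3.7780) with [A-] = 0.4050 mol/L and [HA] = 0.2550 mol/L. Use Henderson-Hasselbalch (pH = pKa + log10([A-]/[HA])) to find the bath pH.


ratio = [A-] / [HA] = 0.4050 / 0.2550 = 1.5882
log10(ratio) = 0.2009
pH = pKa + log10(ratio) = 3.7780 + 0.2009 = 3.9789


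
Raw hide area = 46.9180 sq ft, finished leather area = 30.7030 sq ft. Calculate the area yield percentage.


Formula: Yield = finished / raw * 100
Substituting: Yield = 30.7030 / 46.9180 * 100
Result: 65.4397 %


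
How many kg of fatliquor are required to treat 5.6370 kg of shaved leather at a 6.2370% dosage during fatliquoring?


Formula: Fat = substrate * pct / 100
Substituting: Fat = 5.6370 * 6.2370 / 100
Result: 0.3516 kg


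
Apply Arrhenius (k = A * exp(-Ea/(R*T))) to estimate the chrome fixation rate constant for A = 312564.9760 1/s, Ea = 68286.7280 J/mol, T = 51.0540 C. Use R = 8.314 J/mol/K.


T_K = T_C + 273.15 = 51.0540 + 273.15 = 324.2040 K
exponent = -Ea / (R * T_K) = -68286.7280 / (8.314 * 324.2040) = -25.3342
k = A * exp(exponent) = 312564.9760 * exp(-25.3342) = 3.1076e-06 1/s


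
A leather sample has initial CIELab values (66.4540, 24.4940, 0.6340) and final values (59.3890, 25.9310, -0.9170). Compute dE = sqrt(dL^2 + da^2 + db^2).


dL = -7.0650, da = 1.4370, db = -1.5510
dE = sqrt((-7.0650)^2 + 1.4370^2 + (-1.5510)^2) = 7.3746


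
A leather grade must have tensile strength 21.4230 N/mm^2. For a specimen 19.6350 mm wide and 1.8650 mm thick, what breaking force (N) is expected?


Formula: F = TS * w * t
Substituting: F = 21.4230 * 19.6350 * 1.8650
Result: 784.4947 N


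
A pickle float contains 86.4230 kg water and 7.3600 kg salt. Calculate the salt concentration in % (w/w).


Formula: Conc = salt / (water + salt) * 100
Substituting: Conc = 7.3600 / (86.4230 + 7.3600) * 100
Result: 7.8479 %


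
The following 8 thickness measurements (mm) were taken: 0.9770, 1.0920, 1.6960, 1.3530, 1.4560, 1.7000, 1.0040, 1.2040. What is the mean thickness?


Formula: Average = sum / n
Substituting: Average = 10.4820 / 8
Result: 1.3102 mm


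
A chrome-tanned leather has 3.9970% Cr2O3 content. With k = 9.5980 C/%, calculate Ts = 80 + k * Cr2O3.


Formula: Ts = 80 + k * Cr2O3
Substituting: Ts = 80 + 9.5980 * 3.9970
Result: 118.3632 C


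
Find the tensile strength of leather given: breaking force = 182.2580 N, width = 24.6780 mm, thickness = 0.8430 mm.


Formula: TS = force / (width * thickness)
Substituting: TS = 182.2580 / (24.6780 * 0.8430)
Result: 8.7609 N/mm^2


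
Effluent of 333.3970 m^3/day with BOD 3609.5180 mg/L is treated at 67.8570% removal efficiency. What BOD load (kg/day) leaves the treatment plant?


Load_in = volume * conc / 1000 = 333.3970 * 3609.5180 / 1000 = 1203.4025 kg/day
Removed = Load_in * eff / 100 = 1203.4025 * 67.8570 / 100 = 816.5928 kg/day
Load_out = Load_in - Removed = 1203.4025 - 816.5928 = 386.8097 kg/day


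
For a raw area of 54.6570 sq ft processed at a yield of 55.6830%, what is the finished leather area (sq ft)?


Formula: finished = raw * yield / 100
Substituting: finished = 54.6570 * 55.6830 / 100
Result: 30.4347 sq ft


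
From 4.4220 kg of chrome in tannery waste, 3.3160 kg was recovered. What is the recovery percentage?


Formula: Recovery = recovered / input * 100
Substituting: Recovery = 3.3160 / 4.4220 * 100
Result: 74.9887 %


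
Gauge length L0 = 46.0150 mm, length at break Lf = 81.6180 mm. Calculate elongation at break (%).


Formula: Elongation = (Lf - L0) / L0 * 100
Substituting: Elongation = (81.6180 - 46.0150) / 46.0150 * 100
Result: 77.3726 %


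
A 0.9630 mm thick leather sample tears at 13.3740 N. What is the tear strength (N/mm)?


Formula: Tear strength = force / thickness
Substituting: Tear strength = 13.3740 / 0.9630
Result: 13.8879 N/mm


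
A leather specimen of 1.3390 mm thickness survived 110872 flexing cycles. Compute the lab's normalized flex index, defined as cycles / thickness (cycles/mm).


Formula: Index = cycles / thickness
Substituting: Index = 110872 / 1.3390
Result: 82802.0911 cycles/mm


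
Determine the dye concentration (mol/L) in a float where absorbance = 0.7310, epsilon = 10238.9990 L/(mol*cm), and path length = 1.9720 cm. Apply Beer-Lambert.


Formula: c = A / (epsilon * l)
Substituting: c = 0.7310 / (10238.9990 * 1.9720)
Result: 3.6204e-05 mol/L


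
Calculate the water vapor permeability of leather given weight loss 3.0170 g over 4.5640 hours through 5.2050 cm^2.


Formula: WVP = loss / (area * time)
Substituting: WVP = 3.0170 / (5.2050 * 4.5640)
Result: 0.1270 g/(cm^2*hr)


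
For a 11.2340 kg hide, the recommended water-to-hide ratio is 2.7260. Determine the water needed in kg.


Formula: Water = hide_weight * ratio
Substituting: Water = 11.2340 * 2.7260
Result: 30.6239 kg


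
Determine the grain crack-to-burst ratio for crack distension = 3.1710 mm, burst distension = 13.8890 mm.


Formula: Ratio = crack / burst
Substituting: Ratio = 3.1710 / 13.8890
Result: 0.2283


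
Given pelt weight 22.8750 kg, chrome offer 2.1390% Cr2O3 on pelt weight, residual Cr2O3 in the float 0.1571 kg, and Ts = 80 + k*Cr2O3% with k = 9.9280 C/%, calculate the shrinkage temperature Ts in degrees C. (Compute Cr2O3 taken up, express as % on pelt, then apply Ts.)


Offered = pelt * offer_pct / 100 = 22.8750 * 2.1390 / 100 = 0.4893 kg
Uptake = offered - residual = 0.4893 - 0.1571 = 0.3322 kg
Cr2O3% on pelt = uptake / pelt * 100 = 0.3322 / 22.8750 * 100 = 1.4522 %
Ts = 80 + k * Cr2O3% = 80 + 9.9280 * 1.4522 = 94.4177 C


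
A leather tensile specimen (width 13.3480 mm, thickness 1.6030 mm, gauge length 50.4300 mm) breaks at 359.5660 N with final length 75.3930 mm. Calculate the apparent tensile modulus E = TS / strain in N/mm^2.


TS = F / (w * t) = 359.5660 / (13.3480 * 1.6030) = 16.8046 N/mm^2
strain = (Lf - L0) / L0 = (75.3930 - 50.4300) / 50.4300 = 0.4950
E = TS / strain = 16.8046 / 0.4950 = 33.9485 N/mm^2


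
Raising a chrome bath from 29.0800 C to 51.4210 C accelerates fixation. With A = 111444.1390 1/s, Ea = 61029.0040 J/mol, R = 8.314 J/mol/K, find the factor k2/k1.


T1 = 29.0800 + 273.15 = 302.2300 K; T2 = 51.4210 + 273.15 = 324.5710 K
k1 = A * exp(-Ea/(R*T1)) = 111444.1390 * exp(-61029.0040/(8.314*302.2300)) = 3.1549e-06 1/s
k2 = A * exp(-Ea/(R*T2)) = 111444.1390 * exp(-61029.0040/(8.314*324.5710)) = 1.6789e-05 1/s
k2/k1 = 1.6789e-05 / 3.1549e-06 = 5.3217


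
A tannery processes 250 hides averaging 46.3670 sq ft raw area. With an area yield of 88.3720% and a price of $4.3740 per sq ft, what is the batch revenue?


Raw_total = N * avg_area = 250 * 46.3670 = 11591.7500 sq ft
Finished = Raw_total * yield / 100 = 11591.7500 * 88.3720 / 100 = 10243.8613 sq ft
Value = Finished * price = 10243.8613 * 4.3740 = 44806.6494 $


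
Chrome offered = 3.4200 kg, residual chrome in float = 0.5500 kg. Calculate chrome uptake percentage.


Formula: Uptake = (offered - residual) / offered * 100
Substituting: Uptake = (3.4200 - 0.5500) / 3.4200 * 100
Result: 83.9181 %


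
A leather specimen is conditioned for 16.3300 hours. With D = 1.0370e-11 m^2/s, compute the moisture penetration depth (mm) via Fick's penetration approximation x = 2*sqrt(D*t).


t = 16.3300 hr * 3600 = 58788.0000 s
D * t = 1.0370e-11 * 58788.0000 = 6.0963e-07
x = 2 * sqrt(D*t) = 2 * sqrt(6.0963e-07) = 0.00156158 m = 1.5616 mm


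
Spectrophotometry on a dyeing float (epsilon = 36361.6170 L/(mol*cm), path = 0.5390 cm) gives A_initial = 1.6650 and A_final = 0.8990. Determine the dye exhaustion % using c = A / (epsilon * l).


c_initial = A_i / (epsilon * l) = 1.6650 / (36361.6170 * 0.5390) = 8.4954e-05 mol/L
c_final = A_f / (epsilon * l) = 0.8990 / (36361.6170 * 0.5390) = 4.5870e-05 mol/L
Exhaustion = (c_initial - c_final) / c_initial * 100 = (8.4954e-05 - 4.5870e-05) / 8.4954e-05 * 100 = 46.0060 %


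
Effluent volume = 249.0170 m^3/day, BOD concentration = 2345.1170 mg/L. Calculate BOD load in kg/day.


Formula: BOD_load = volume * conc / 1000
Substituting: BOD_load = 249.0170 * 2345.1170 / 1000
Result: 583.9740 kg/day


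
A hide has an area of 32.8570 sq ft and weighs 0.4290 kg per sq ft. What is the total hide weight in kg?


Formula: Weight = area * weight_per_sqft
Substituting: Weight = 32.8570 * 0.4290
Result: 14.0957 kg


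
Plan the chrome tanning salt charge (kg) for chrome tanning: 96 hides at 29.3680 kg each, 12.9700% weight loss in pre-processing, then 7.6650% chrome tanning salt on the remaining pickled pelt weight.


Total_raw = N * avg_wt = 96 * 29.3680 = 2819.3280 kg
Substrate = Total_raw * (1 - loss/100) = 2819.3280 * (1 - 12.9700/100) = 2453.6612 kg
Chrome = Substrate * pct / 100 = 2453.6612 * 7.6650 / 100 = 188.0731 kg


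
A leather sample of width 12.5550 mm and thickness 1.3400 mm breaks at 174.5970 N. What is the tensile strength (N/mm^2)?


Formula: TS = force / (width * thickness)
Substituting: TS = 174.5970 / (12.5550 * 1.3400)
Result: 10.3780 N/mm^2


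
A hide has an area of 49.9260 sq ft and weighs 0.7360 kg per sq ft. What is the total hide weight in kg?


Formula: Weight = area * weight_per_sqft
Substituting: Weight = 49.9260 * 0.7360
Result: 36.7455 kg


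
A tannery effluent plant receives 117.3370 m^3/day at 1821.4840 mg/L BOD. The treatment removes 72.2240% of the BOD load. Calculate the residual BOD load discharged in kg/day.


Load_in = volume * conc / 1000 = 117.3370 * 1821.4840 / 1000 = 213.7275 kg/day
Removed = Load_in * eff / 100 = 213.7275 * 72.2240 / 100 = 154.3625 kg/day
Load_out = Load_in - Removed = 213.7275 - 154.3625 = 59.3649 kg/day


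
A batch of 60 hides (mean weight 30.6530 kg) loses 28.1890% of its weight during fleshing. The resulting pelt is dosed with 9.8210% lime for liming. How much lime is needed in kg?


Total_raw = N * avg_wt = 60 * 30.6530 = 1839.1800 kg
Substrate = Total_raw * (1 - loss/100) = 1839.1800 * (1 - 28.1890/100) = 1320.7335 kg
Lime = Substrate * pct / 100 = 1320.7335 * 9.8210 / 100 = 129.7092 kg


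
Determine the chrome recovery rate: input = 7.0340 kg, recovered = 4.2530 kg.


Formula: Recovery = recovered / input * 100
Substituting: Recovery = 4.2530 / 7.0340 * 100
Result: 60.4635 %


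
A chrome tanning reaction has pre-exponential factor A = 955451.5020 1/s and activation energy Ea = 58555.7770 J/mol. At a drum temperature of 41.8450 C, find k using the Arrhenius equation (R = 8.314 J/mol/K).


T_K = T_C + 273.15 = 41.8450 + 273.15 = 314.9950 K
exponent = -Ea / (R * T_K) = -58555.7770 / (8.314 * 314.9950) = -22.3592
k = A * exp(exponent) = 955451.5020 * exp(-22.3592) = 1.8610e-04 1/s


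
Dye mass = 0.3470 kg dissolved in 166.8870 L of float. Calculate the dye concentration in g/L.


Formula: Conc = dye_mass(kg) / volume(L) * 1000
Substituting: Conc = 0.3470 / 166.8870 * 1000
Result: 2.0793 g/L


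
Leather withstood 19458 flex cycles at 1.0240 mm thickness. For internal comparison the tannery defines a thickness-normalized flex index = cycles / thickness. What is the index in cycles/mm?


Formula: Index = cycles / thickness
Substituting: Index = 19458 / 1.0240
Result: 19001.9531 cycles/mm


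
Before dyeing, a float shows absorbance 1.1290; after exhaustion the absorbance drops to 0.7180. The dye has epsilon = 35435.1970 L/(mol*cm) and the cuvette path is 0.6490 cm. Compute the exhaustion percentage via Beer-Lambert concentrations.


c_initial = A_i / (epsilon * l) = 1.1290 / (35435.1970 * 0.6490) = 4.9092e-05 mol/L
c_final = A_f / (epsilon * l) = 0.7180 / (35435.1970 * 0.6490) = 3.1221e-05 mol/L
Exhaustion = (c_initial - c_final) / c_initial * 100 = (4.9092e-05 - 3.1221e-05) / 4.9092e-05 * 100 = 36.4039 %


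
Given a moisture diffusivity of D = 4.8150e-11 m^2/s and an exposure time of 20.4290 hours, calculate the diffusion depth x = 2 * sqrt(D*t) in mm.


t = 20.4290 hr * 3600 = 73544.4000 s
D * t = 4.8150e-11 * 73544.4000 = 3.5412e-06
x = 2 * sqrt(D*t) = 2 * sqrt(3.5412e-06) = 0.0037636 m = 3.7636 mm


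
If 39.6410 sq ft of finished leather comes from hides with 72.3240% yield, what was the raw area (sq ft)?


Formula: raw = finished * 100 / yield
Substituting: raw = 39.6410 * 100 / 72.3240
Result: 54.8103 sq ft


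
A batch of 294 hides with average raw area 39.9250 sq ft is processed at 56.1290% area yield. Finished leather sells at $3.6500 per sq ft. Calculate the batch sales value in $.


Raw_total = N * avg_area = 294 * 39.9250 = 11737.9500 sq ft
Finished = Raw_total * yield / 100 = 11737.9500 * 56.1290 / 100 = 6588.3940 sq ft
Value = Finished * price = 6588.3940 * 3.6500 = 24047.6379 $


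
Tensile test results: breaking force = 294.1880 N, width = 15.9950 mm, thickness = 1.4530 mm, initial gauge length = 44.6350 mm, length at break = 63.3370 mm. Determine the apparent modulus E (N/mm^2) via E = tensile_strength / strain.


TS = F / (w * t) = 294.1880 / (15.9950 * 1.4530) = 12.6583 N/mm^2
strain = (Lf - L0) / L0 = (63.3370 - 44.6350) / 44.6350 = 0.4190
E = TS / strain = 12.6583 / 0.4190 = 30.2108 N/mm^2


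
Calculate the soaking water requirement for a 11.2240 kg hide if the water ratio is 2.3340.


Formula: Water = hide_weight * ratio
Substituting: Water = 11.2240 * 2.3340
Result: 26.1968 kg


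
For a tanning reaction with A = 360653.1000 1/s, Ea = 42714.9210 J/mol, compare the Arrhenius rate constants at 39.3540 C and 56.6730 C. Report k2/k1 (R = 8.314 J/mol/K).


T1 = 39.3540 + 273.15 = 312.5040 K; T2 = 56.6730 + 273.15 = 329.8230 K
k1 = A * exp(-Ea/(R*T1)) = 360653.1000 * exp(-42714.9210/(8.314*312.5040)) = 0.0261269 1/s
k2 = A * exp(-Ea/(R*T2)) = 360653.1000 * exp(-42714.9210/(8.314*329.8230)) = 0.0619454 1/s
k2/k1 = 0.0619454 / 0.0261269 = 2.3709


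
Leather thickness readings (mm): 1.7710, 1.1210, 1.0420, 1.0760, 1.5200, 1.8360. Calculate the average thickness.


Formula: Average = sum / n
Substituting: Average = 8.3660 / 6
Result: 1.3943 mm


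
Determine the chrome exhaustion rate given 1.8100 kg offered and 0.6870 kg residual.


Formula: Uptake = (offered - residual) / offered * 100
Substituting: Uptake = (1.8100 - 0.6870) / 1.8100 * 100
Result: 62.0442 %


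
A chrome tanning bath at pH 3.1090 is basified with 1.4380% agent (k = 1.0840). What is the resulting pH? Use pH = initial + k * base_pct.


Formula: pH_final = pH_initial + k * base_pct
Substituting: pH_final = 3.1090 + 1.0840 * 1.4380
Result: 4.6678


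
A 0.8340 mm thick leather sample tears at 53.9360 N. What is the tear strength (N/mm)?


Formula: Tear strength = force / thickness
Substituting: Tear strength = 53.9360 / 0.8340
Result: 64.6715 N/mm


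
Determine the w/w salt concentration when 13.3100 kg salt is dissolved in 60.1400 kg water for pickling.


Formula: Conc = salt / (water + salt) * 100
Substituting: Conc = 13.3100 / (60.1400 + 13.3100) * 100
Result: 18.1212 %


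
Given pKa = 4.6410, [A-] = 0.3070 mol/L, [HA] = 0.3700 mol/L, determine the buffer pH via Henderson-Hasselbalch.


ratio = [A-] / [HA] = 0.3070 / 0.3700 = 0.8297
log10(ratio) = -0.0810633
pH = pKa + log10(ratio) = 4.6410 - 0.0810633 = 4.5599


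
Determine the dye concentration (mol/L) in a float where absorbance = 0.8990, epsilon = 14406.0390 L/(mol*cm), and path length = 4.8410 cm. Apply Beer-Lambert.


Formula: c = A / (epsilon * l)
Substituting: c = 0.8990 / (14406.0390 * 4.8410)
Result: 1.2891e-05 mol/L


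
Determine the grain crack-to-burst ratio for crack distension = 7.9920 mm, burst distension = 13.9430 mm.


Formula: Ratio = crack / burst
Substituting: Ratio = 7.9920 / 13.9430
Result: 0.5732


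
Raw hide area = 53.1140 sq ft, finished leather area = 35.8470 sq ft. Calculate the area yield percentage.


Formula: Yield = finished / raw * 100
Substituting: Yield = 35.8470 / 53.1140 * 100
Result: 67.4907 %


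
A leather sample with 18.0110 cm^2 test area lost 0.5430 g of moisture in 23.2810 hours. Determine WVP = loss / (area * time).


Formula: WVP = loss / (area * time)
Substituting: WVP = 0.5430 / (18.0110 * 23.2810)
Result: 0.00129497 g/(cm^2*hr)


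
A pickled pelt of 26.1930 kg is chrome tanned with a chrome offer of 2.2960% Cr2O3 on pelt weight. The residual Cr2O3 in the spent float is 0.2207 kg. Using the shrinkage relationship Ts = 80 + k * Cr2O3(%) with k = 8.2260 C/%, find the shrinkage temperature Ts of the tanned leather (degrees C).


Offered = pelt * offer_pct / 100 = 26.1930 * 2.2960 / 100 = 0.6014 kg
Uptake = offered - residual = 0.6014 - 0.2207 = 0.3807 kg
Cr2O3% on pelt = uptake / pelt * 100 = 0.3807 / 26.1930 * 100 = 1.4534 %
Ts = 80 + k * Cr2O3% = 80 + 8.2260 * 1.4534 = 91.9557 C


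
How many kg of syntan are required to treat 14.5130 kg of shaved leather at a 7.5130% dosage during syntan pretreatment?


Formula: Syntan = substrate * pct / 100
Substituting: Syntan = 14.5130 * 7.5130 / 100
Result: 1.0904 kg


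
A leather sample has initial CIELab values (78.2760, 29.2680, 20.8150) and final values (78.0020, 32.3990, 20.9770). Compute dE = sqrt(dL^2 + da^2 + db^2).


dL = -0.2740, da = 3.1310, db = 0.1620
dE = sqrt((-0.2740)^2 + 3.1310^2 + 0.1620^2) = 3.1471


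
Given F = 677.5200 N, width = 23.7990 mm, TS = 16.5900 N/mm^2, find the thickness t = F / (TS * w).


Formula: t = F / (TS * w)
Substituting: t = 677.5200 / (16.5900 * 23.7990)
Result: 1.7160 mm


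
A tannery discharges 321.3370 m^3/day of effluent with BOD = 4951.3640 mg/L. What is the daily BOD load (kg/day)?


Formula: BOD_load = volume * conc / 1000
Substituting: BOD_load = 321.3370 * 4951.3640 / 1000
Result: 1591.0565 kg/day


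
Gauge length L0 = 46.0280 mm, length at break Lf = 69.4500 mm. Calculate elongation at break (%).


Formula: Elongation = (Lf - L0) / L0 * 100
Substituting: Elongation = (69.4500 - 46.0280) / 46.0280 * 100
Result: 50.8864 %


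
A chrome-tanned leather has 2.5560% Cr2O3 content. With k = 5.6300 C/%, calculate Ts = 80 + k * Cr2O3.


Formula: Ts = 80 + k * Cr2O3
Substituting: Ts = 80 + 5.6300 * 2.5560
Result: 94.3903 C


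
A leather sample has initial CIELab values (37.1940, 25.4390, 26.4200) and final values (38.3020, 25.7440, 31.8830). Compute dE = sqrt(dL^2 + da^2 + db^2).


dL = 1.1080, da = 0.3050, db = 5.4630
dE = sqrt(1.1080^2 + 0.3050^2 + 5.4630^2) = 5.5826


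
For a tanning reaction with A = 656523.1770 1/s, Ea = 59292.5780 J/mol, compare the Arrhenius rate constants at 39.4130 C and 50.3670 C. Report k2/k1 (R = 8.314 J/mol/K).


T1 = 39.4130 + 273.15 = 312.5630 K; T2 = 50.3670 + 273.15 = 323.5170 K
k1 = A * exp(-Ea/(R*T1)) = 656523.1770 * exp(-59292.5780/(8.314*312.5630)) = 8.0925e-05 1/s
k2 = A * exp(-Ea/(R*T2)) = 656523.1770 * exp(-59292.5780/(8.314*323.5170)) = 1.7523e-04 1/s
k2/k1 = 1.7523e-04 / 8.0925e-05 = 2.1653


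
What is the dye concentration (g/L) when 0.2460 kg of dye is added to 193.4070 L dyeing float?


Formula: Conc = dye_mass(kg) / volume(L) * 1000
Substituting: Conc = 0.2460 / 193.4070 * 1000
Result: 1.2719 g/L


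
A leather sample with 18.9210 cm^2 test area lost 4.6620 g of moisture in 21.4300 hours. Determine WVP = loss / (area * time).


Formula: WVP = loss / (area * time)
Substituting: WVP = 4.6620 / (18.9210 * 21.4300)
Result: 0.0114976 g/(cm^2*hr)


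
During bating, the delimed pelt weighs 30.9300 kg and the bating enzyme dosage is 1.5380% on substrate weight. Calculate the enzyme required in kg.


Formula: Enzyme = substrate * pct / 100
Substituting: Enzyme = 30.9300 * 1.5380 / 100
Result: 0.4757 kg


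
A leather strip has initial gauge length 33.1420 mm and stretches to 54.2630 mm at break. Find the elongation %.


Formula: Elongation = (Lf - L0) / L0 * 100
Substituting: Elongation = (54.2630 - 33.1420) / 33.1420 * 100
Result: 63.7288 %


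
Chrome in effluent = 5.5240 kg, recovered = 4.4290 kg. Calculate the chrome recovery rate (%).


Formula: Recovery = recovered / input * 100
Substituting: Recovery = 4.4290 / 5.5240 * 100
Result: 80.1774 %


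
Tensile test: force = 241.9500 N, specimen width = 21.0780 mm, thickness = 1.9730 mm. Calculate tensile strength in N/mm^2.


Formula: TS = force / (width * thickness)
Substituting: TS = 241.9500 / (21.0780 * 1.9730)
Result: 5.8179 N/mm^2


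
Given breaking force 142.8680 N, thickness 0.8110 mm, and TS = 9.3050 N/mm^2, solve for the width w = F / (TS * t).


Formula: w = F / (TS * t)
Substituting: w = 142.8680 / (9.3050 * 0.8110)
Result: 18.9321 mm


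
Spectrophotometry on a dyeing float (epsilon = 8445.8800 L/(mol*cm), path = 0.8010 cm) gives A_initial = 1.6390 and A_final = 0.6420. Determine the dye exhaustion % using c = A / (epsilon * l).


c_initial = A_i / (epsilon * l) = 1.6390 / (8445.8800 * 0.8010) = 2.4227e-04 mol/L
c_final = A_f / (epsilon * l) = 0.6420 / (8445.8800 * 0.8010) = 9.4898e-05 mol/L
Exhaustion = (c_initial - c_final) / c_initial * 100 = (2.4227e-04 - 9.4898e-05) / 2.4227e-04 * 100 = 60.8298 %


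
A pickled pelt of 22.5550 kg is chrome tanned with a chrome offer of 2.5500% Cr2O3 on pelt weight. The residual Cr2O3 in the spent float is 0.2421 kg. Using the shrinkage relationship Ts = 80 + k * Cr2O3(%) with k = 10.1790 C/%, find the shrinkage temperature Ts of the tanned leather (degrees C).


Offered = pelt * offer_pct / 100 = 22.5550 * 2.5500 / 100 = 0.5752 kg
Uptake = offered - residual = 0.5752 - 0.2421 = 0.3331 kg
Cr2O3% on pelt = uptake / pelt * 100 = 0.3331 / 22.5550 * 100 = 1.4766 %
Ts = 80 + k * Cr2O3% = 80 + 10.1790 * 1.4766 = 95.0306 C


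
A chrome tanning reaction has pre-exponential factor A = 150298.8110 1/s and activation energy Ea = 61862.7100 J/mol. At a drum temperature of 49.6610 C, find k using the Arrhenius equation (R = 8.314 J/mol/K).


T_K = T_C + 273.15 = 49.6610 + 273.15 = 322.8110 K
exponent = -Ea / (R * T_K) = -61862.7100 / (8.314 * 322.8110) = -23.0500
k = A * exp(exponent) = 150298.8110 * exp(-23.0500) = 1.4672e-05 1/s


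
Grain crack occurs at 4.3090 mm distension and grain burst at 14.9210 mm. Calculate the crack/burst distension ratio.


Formula: Ratio = crack / burst
Substituting: Ratio = 4.3090 / 14.9210
Result: 0.2888


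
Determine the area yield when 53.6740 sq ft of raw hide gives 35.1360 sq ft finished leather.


Formula: Yield = finished / raw * 100
Substituting: Yield = 35.1360 / 53.6740 * 100
Result: 65.4619 %


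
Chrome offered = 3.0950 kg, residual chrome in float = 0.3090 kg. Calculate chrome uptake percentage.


Formula: Uptake = (offered - residual) / offered * 100
Substituting: Uptake = (3.0950 - 0.3090) / 3.0950 * 100
Result: 90.0162 %


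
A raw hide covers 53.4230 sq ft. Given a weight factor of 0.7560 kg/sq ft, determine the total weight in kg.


Formula: Weight = area * weight_per_sqft
Substituting: Weight = 53.4230 * 0.7560
Result: 40.3878 kg


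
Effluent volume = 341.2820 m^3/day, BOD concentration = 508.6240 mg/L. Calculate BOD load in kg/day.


Formula: BOD_load = volume * conc / 1000
Substituting: BOD_load = 341.2820 * 508.6240 / 1000
Result: 173.5842 kg/day


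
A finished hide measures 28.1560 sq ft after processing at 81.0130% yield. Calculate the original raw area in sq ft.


Formula: raw = finished * 100 / yield
Substituting: raw = 28.1560 * 100 / 81.0130
Result: 34.7549 sq ft


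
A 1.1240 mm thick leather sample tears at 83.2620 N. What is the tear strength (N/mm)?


Formula: Tear strength = force / thickness
Substituting: Tear strength = 83.2620 / 1.1240
Result: 74.0765 N/mm


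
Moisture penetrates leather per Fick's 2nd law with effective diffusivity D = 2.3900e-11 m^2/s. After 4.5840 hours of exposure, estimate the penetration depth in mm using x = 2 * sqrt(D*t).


t = 4.5840 hr * 3600 = 16502.4000 s
D * t = 2.3900e-11 * 16502.4000 = 3.9441e-07
x = 2 * sqrt(D*t) = 2 * sqrt(3.9441e-07) = 0.00125604 m = 1.2560 mm


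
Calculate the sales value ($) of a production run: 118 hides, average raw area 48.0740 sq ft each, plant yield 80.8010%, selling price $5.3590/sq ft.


Raw_total = N * avg_area = 118 * 48.0740 = 5672.7320 sq ft
Finished = Raw_total * yield / 100 = 5672.7320 * 80.8010 / 100 = 4583.6242 sq ft
Value = Finished * price = 4583.6242 * 5.3590 = 24563.6420 $


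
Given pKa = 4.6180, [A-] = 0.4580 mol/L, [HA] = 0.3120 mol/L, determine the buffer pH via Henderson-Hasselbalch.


ratio = [A-] / [HA] = 0.4580 / 0.3120 = 1.4679
log10(ratio) = 0.1667
pH = pKa + log10(ratio) = 4.6180 + 0.1667 = 4.7847


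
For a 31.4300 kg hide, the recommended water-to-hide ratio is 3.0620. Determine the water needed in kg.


Formula: Water = hide_weight * ratio
Substituting: Water = 31.4300 * 3.0620
Result: 96.2387 kg


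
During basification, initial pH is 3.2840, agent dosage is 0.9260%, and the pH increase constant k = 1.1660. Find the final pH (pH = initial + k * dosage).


Formula: pH_final = pH_initial + k * base_pct
Substituting: pH_final = 3.2840 + 1.1660 * 0.9260
Result: 4.3637


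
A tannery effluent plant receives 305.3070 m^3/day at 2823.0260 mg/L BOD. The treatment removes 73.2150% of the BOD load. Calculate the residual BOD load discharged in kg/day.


Load_in = volume * conc / 1000 = 305.3070 * 2823.0260 / 1000 = 861.8896 kg/day
Removed = Load_in * eff / 100 = 861.8896 * 73.2150 / 100 = 631.0325 kg/day
Load_out = Load_in - Removed = 861.8896 - 631.0325 = 230.8571 kg/day


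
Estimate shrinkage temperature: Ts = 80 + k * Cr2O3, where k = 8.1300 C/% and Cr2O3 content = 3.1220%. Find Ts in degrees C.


Formula: Ts = 80 + k * Cr2O3
Substituting: Ts = 80 + 8.1300 * 3.1220
Result: 105.3819 C


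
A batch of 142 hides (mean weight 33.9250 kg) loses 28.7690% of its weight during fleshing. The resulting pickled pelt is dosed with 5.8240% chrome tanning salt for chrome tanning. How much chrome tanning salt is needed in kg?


Total_raw = N * avg_wt = 142 * 33.9250 = 4817.3500 kg
Substrate = Total_raw * (1 - loss/100) = 4817.3500 * (1 - 28.7690/100) = 3431.4466 kg
Chrome = Substrate * pct / 100 = 3431.4466 * 5.8240 / 100 = 199.8474 kg


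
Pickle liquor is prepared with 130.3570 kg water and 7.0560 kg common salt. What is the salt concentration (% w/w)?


Formula: Conc = salt / (water + salt) * 100
Substituting: Conc = 7.0560 / (130.3570 + 7.0560) * 100
Result: 5.1349 %


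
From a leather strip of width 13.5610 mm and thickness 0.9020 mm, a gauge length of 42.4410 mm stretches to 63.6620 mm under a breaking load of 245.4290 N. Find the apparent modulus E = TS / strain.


TS = F / (w * t) = 245.4290 / (13.5610 * 0.9020) = 20.0645 N/mm^2
strain = (Lf - L0) / L0 = (63.6620 - 42.4410) / 42.4410 = 0.5000
E = TS / strain = 20.0645 / 0.5000 = 40.1280 N/mm^2


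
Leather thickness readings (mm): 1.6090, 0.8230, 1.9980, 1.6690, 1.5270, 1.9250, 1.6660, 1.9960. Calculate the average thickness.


Formula: Average = sum / n
Substituting: Average = 13.2130 / 8
Result: 1.6516 mm


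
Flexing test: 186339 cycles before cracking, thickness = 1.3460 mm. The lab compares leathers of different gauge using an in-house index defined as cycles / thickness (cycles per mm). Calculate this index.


Formula: Index = cycles / thickness
Substituting: Index = 186339 / 1.3460
Result: 138439.0788 cycles/mm


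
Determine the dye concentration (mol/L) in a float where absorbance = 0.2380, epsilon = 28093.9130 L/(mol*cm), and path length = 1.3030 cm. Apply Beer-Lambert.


Formula: c = A / (epsilon * l)
Substituting: c = 0.2380 / (28093.9130 * 1.3030)
Result: 6.5016e-06 mol/L


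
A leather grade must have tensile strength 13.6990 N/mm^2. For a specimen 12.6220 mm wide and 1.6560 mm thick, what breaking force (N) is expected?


Formula: F = TS * w * t
Substituting: F = 13.6990 * 12.6220 * 1.6560
Result: 286.3369 N


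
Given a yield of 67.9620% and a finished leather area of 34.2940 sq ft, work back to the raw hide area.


Formula: raw = finished * 100 / yield
Substituting: raw = 34.2940 * 100 / 67.9620
Result: 50.4606 sq ft


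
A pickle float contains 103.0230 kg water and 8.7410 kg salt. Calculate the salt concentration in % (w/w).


Formula: Conc = salt / (water + salt) * 100
Substituting: Conc = 8.7410 / (103.0230 + 8.7410) * 100
Result: 7.8209 %


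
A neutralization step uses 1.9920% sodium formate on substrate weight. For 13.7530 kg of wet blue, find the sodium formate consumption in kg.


Formula: Neutralizer = substrate * pct / 100
Substituting: Neutralizer = 13.7530 * 1.9920 / 100
Result: 0.2740 kg


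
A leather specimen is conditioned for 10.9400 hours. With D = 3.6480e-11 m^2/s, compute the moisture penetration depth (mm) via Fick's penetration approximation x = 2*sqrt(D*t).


t = 10.9400 hr * 3600 = 39384.0000 s
D * t = 3.6480e-11 * 39384.0000 = 1.4367e-06
x = 2 * sqrt(D*t) = 2 * sqrt(1.4367e-06) = 0.00239727 m = 2.3973 mm


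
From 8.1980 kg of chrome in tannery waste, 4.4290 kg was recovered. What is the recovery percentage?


Formula: Recovery = recovered / input * 100
Substituting: Recovery = 4.4290 / 8.1980 * 100
Result: 54.0254 %


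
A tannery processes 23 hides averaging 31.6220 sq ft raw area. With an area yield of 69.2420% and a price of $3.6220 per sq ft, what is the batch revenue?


Raw_total = N * avg_area = 23 * 31.6220 = 727.3060 sq ft
Finished = Raw_total * yield / 100 = 727.3060 * 69.2420 / 100 = 503.6012 sq ft
Value = Finished * price = 503.6012 * 3.6220 = 1824.0436 $


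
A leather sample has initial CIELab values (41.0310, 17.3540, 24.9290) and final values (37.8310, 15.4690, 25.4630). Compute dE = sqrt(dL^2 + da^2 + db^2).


dL = -3.2000, da = -1.8850, db = 0.5340
dE = sqrt((-3.2000)^2 + (-1.8850)^2 + 0.5340^2) = 3.7521


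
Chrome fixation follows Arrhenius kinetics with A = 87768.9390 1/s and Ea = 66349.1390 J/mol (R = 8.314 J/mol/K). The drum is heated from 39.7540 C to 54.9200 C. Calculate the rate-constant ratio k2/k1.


T1 = 39.7540 + 273.15 = 312.9040 K; T2 = 54.9200 + 273.15 = 328.0700 K
k1 = A * exp(-Ea/(R*T1)) = 87768.9390 * exp(-66349.1390/(8.314*312.9040)) = 7.3611e-07 1/s
k2 = A * exp(-Ea/(R*T2)) = 87768.9390 * exp(-66349.1390/(8.314*328.0700)) = 2.3932e-06 1/s
k2/k1 = 2.3932e-06 / 7.3611e-07 = 3.2512


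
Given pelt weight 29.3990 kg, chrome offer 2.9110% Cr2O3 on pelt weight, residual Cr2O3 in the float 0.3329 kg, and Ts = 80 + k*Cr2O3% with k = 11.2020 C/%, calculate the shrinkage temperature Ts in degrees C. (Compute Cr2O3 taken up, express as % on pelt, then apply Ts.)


Offered = pelt * offer_pct / 100 = 29.3990 * 2.9110 / 100 = 0.8558 kg
Uptake = offered - residual = 0.8558 - 0.3329 = 0.5229 kg
Cr2O3% on pelt = uptake / pelt * 100 = 0.5229 / 29.3990 * 100 = 1.7786 %
Ts = 80 + k * Cr2O3% = 80 + 11.2020 * 1.7786 = 99.9244 C


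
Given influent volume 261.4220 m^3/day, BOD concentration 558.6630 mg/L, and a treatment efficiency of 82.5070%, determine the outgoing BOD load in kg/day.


Load_in = volume * conc / 1000 = 261.4220 * 558.6630 / 1000 = 146.0468 kg/day
Removed = Load_in * eff / 100 = 146.0468 * 82.5070 / 100 = 120.4988 kg/day
Load_out = Load_in - Removed = 146.0468 - 120.4988 = 25.5480 kg/day


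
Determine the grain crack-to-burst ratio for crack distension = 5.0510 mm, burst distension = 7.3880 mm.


Formula: Ratio = crack / burst
Substituting: Ratio = 5.0510 / 7.3880
Result: 0.6837


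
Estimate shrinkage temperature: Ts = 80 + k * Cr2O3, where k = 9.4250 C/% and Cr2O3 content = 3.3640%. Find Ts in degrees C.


Formula: Ts = 80 + k * Cr2O3
Substituting: Ts = 80 + 9.4250 * 3.3640
Result: 111.7057 C


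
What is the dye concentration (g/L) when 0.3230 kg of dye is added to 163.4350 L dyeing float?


Formula: Conc = dye_mass(kg) / volume(L) * 1000
Substituting: Conc = 0.3230 / 163.4350 * 1000
Result: 1.9763 g/L


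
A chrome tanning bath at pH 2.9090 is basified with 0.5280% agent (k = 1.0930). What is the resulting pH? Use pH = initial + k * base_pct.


Formula: pH_final = pH_initial + k * base_pct
Substituting: pH_final = 2.9090 + 1.0930 * 0.5280
Result: 3.4861


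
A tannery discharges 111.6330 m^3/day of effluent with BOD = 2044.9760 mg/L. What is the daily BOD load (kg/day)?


Formula: BOD_load = volume * conc / 1000
Substituting: BOD_load = 111.6330 * 2044.9760 / 1000
Result: 228.2868 kg/day


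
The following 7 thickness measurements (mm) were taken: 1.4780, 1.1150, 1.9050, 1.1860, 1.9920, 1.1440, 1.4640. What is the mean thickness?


Formula: Average = sum / n
Substituting: Average = 10.2840 / 7
Result: 1.4691 mm


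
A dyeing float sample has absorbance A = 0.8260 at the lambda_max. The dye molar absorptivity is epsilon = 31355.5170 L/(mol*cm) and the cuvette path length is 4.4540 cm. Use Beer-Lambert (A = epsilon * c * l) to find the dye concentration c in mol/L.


Formula: c = A / (epsilon * l)
Substituting: c = 0.8260 / (31355.5170 * 4.4540)
Result: 5.9145e-06 mol/L


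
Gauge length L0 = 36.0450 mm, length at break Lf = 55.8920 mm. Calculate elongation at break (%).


Formula: Elongation = (Lf - L0) / L0 * 100
Substituting: Elongation = (55.8920 - 36.0450) / 36.0450 * 100
Result: 55.0617 %


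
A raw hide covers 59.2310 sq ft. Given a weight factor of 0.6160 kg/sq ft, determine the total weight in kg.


Formula: Weight = area * weight_per_sqft
Substituting: Weight = 59.2310 * 0.6160
Result: 36.4863 kg


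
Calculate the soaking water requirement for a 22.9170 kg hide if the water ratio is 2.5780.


Formula: Water = hide_weight * ratio
Substituting: Water = 22.9170 * 2.5780
Result: 59.0800 kg


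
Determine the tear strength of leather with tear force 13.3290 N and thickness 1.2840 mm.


Formula: Tear strength = force / thickness
Substituting: Tear strength = 13.3290 / 1.2840
Result: 10.3808 N/mm


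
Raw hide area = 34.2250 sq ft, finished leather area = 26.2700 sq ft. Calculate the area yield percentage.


Formula: Yield = finished / raw * 100
Substituting: Yield = 26.2700 / 34.2250 * 100
Result: 76.7568 %


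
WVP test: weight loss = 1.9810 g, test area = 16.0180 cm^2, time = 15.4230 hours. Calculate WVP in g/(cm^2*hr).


Formula: WVP = loss / (area * time)
Substituting: WVP = 1.9810 / (16.0180 * 15.4230)
Result: 0.00801876 g/(cm^2*hr)


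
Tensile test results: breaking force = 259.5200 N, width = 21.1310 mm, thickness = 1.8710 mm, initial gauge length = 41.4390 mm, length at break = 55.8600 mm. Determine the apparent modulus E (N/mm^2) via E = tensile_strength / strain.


TS = F / (w * t) = 259.5200 / (21.1310 * 1.8710) = 6.5641 N/mm^2
strain = (Lf - L0) / L0 = (55.8600 - 41.4390) / 41.4390 = 0.3480
E = TS / strain = 6.5641 / 0.3480 = 18.8621 N/mm^2


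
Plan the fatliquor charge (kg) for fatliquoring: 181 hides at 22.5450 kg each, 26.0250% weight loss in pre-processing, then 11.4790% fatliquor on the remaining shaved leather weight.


Total_raw = N * avg_wt = 181 * 22.5450 = 4080.6450 kg
Substrate = Total_raw * (1 - loss/100) = 4080.6450 * (1 - 26.0250/100) = 3018.6571 kg
Fat = Substrate * pct / 100 = 3018.6571 * 11.4790 / 100 = 346.5117 kg


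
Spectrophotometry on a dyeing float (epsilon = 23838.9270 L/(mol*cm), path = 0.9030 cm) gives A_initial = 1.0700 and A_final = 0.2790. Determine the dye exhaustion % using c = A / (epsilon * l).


c_initial = A_i / (epsilon * l) = 1.0700 / (23838.9270 * 0.9030) = 4.9706e-05 mol/L
c_final = A_f / (epsilon * l) = 0.2790 / (23838.9270 * 0.9030) = 1.2961e-05 mol/L
Exhaustion = (c_initial - c_final) / c_initial * 100 = (4.9706e-05 - 1.2961e-05) / 4.9706e-05 * 100 = 73.9252 %
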